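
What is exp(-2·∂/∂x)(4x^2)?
4 x^{2} - 16 x + 16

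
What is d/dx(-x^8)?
- 8 x^{7}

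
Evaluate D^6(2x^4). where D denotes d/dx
0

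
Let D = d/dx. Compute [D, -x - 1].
-1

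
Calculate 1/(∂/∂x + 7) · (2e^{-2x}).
\frac{2 e^{- 2 x}}{5}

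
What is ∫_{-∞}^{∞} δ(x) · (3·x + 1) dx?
1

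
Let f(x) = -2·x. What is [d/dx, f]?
-2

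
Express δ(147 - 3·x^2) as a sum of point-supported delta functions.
\frac{\delta(x - 7) + \delta(x + 7)}{42}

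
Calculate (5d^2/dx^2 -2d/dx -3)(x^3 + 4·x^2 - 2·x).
- 3 x^{3} - 18 x^{2} + 20 x + 44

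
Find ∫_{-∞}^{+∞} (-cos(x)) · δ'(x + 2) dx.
\sin{\left(2 \right)}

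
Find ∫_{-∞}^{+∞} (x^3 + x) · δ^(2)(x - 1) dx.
6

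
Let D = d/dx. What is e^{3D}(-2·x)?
- 2 x - 6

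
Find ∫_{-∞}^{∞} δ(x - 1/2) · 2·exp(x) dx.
2 e^{\frac{1}{2}}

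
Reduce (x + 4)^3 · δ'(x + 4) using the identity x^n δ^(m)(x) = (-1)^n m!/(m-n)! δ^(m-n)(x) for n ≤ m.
0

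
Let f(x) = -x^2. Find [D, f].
- 2 x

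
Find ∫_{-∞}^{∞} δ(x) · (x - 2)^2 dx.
4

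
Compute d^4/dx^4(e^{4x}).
256 e^{4 x}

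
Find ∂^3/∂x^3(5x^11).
4950 x^{8}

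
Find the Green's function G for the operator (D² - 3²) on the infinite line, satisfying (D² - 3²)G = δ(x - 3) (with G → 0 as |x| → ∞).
-\frac{e^{-3|x - 3|}}{6}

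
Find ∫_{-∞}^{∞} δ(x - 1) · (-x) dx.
-1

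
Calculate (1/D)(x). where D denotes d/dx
\frac{x^{2}}{2}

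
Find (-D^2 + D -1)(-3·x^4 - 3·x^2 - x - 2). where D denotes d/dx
3 x^{4} - 12 x^{3} + 39 x^{2} - 5 x + 7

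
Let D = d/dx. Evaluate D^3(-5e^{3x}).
- 135 e^{3 x}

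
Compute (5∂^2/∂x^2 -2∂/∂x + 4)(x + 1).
4 x + 2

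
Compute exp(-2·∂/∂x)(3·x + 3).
3 x - 3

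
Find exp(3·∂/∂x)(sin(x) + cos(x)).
\sqrt{2} \sin{\left(x + \frac{\pi}{4} + 3 \right)}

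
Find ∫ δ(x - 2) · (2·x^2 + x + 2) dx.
12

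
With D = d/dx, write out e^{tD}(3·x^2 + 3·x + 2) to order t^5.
3 t^{2} + 3 t \left(2 x + 1\right) + 3 x^{2} + 3 x + 2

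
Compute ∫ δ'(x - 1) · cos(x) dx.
\sin{\left(1 \right)}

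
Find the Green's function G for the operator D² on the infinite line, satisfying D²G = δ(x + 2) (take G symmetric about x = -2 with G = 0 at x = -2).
\frac{|x + 2|}{2}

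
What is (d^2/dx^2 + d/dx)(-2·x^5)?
10 x^{3} \left(- x - 4\right)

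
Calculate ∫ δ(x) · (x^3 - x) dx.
0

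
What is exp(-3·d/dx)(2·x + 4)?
2 x - 2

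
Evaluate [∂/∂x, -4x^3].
- 12 x^{2}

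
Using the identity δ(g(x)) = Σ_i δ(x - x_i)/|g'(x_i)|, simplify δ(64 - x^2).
\frac{\delta(x - 8) + \delta(x + 8)}{16}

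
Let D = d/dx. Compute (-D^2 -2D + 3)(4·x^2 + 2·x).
12 x^{2} - 10 x - 12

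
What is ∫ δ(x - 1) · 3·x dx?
3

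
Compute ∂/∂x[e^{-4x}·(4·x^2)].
8 x \left(1 - 2 x\right) e^{- 4 x}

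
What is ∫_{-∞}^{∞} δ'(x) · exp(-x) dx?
1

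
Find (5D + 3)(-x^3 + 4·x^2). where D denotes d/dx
x \left(- 3 x^{2} - 3 x + 40\right)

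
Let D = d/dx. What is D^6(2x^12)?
1330560 x^{6}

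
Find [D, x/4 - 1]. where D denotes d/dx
\frac{1}{4}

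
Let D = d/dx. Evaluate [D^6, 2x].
12D^{5}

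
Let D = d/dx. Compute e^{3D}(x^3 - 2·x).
x^{3} + 9 x^{2} + 25 x + 21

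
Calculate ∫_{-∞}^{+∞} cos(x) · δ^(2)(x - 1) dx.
- \cos{\left(1 \right)}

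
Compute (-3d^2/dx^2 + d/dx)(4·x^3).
12 x \left(x - 6\right)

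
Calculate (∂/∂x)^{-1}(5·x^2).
\frac{5 x^{3}}{3}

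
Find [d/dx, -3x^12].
- 36 x^{11}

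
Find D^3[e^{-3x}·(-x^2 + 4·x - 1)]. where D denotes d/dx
9 \left(3 x^{2} - 18 x + 17\right) e^{- 3 x}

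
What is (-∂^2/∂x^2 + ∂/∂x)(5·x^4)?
20 x^{2} \left(x - 3\right)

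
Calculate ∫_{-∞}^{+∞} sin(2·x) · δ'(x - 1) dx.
- 2 \cos{\left(2 \right)}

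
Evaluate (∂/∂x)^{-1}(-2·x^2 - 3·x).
- \frac{2 x^{3}}{3} - \frac{3 x^{2}}{2}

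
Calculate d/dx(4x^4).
16 x^{3}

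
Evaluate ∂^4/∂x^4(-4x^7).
- 3360 x^{3}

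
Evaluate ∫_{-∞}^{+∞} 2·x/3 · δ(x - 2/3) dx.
\frac{4}{9}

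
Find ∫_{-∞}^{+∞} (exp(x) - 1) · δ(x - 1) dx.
-1 + e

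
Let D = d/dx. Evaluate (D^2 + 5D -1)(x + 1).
4 - x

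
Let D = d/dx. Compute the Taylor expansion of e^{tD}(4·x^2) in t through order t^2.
4 t^{2} + 8 t x + 4 x^{2}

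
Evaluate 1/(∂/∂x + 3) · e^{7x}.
\frac{e^{7 x}}{10}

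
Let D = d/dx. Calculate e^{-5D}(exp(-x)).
e^{5 - x}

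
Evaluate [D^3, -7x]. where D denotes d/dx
-21D^{2}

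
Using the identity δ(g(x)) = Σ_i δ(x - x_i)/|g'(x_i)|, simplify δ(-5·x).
\frac{\delta(x)}{5}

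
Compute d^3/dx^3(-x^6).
- 120 x^{3}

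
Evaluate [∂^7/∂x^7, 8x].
56\frac{d^{6}}{dx^{6}}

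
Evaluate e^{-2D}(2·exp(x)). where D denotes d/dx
2 e^{x - 2}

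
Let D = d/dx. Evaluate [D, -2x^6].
- 12 x^{5}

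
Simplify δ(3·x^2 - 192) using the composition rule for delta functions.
\frac{\delta(x - 8) + \delta(x + 8)}{48}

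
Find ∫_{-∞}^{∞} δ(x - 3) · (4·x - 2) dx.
10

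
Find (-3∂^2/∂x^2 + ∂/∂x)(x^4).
4 x^{2} \left(x - 9\right)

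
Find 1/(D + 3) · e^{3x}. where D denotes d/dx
\frac{e^{3 x}}{6}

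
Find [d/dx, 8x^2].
16 x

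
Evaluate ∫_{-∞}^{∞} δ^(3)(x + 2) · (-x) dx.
0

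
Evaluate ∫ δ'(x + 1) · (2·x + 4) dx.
-2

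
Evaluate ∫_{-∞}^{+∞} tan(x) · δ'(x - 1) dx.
- \tan^{2}{\left(1 \right)} - 1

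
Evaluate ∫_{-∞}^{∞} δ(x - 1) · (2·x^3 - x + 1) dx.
2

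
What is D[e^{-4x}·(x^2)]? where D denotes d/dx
2 x \left(1 - 2 x\right) e^{- 4 x}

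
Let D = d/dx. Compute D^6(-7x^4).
0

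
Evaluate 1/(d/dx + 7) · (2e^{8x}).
\frac{2 e^{8 x}}{15}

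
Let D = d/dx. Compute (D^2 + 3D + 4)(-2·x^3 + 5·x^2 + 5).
- 8 x^{3} + 2 x^{2} + 18 x + 30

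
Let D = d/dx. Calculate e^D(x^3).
x^{3} + 3 x^{2} + 3 x + 1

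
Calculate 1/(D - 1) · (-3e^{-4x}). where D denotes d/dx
\frac{3 e^{- 4 x}}{5}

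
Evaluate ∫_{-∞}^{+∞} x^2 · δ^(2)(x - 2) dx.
2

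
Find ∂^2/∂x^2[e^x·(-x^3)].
- x \left(x^{2} + 6 x + 6\right) e^{x}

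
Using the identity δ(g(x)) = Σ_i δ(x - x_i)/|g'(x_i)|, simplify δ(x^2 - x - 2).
\frac{\delta(x + 1) + \delta(x - 2)}{3}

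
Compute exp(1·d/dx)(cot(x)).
\cot{\left(x + 1 \right)}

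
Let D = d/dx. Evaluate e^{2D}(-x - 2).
- x - 4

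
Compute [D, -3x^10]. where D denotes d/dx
- 30 x^{9}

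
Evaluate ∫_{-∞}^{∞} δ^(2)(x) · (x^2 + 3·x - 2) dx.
2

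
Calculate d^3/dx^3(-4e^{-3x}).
108 e^{- 3 x}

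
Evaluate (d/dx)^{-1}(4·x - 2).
2 x^{2} - 2 x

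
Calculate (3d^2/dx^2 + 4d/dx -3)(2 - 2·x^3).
6 x^{3} - 24 x^{2} - 36 x - 6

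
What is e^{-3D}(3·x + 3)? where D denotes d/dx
3 x - 6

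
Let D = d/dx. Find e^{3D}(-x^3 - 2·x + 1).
- x^{3} - 9 x^{2} - 29 x - 32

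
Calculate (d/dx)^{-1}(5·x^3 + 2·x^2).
\frac{5 x^{4}}{4} + \frac{2 x^{3}}{3}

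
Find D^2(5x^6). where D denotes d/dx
150 x^{4}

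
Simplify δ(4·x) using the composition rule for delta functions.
\frac{\delta(x)}{4}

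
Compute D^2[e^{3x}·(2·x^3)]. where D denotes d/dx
6 x \left(3 x^{2} + 6 x + 2\right) e^{3 x}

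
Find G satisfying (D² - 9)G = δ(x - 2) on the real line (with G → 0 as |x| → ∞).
-\frac{e^{-3|x - 2|}}{6}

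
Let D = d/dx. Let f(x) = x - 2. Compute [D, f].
1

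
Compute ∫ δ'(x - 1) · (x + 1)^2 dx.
-4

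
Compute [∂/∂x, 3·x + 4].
3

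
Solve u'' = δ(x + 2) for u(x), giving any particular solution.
\frac{|x + 2|}{2}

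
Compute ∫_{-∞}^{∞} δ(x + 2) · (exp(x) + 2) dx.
e^{-2} + 2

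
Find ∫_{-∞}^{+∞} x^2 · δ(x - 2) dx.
4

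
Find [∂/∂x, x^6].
6 x^{5}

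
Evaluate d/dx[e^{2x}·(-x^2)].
2 x \left(- x - 1\right) e^{2 x}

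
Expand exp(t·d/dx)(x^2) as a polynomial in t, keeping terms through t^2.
t^{2} + 2 t x + x^{2}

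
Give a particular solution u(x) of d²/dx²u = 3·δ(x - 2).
\frac{3|x - 2|}{2}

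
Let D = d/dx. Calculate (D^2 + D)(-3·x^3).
9 x \left(- x - 2\right)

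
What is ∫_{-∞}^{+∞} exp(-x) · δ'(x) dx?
1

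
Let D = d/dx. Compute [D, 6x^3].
18 x^{2}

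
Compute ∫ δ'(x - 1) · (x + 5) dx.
-1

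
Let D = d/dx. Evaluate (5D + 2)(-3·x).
- 6 x - 15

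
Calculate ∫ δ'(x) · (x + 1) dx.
-1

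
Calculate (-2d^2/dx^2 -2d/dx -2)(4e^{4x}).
- 168 e^{4 x}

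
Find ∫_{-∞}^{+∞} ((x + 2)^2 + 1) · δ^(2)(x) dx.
2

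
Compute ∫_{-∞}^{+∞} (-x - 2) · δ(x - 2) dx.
-4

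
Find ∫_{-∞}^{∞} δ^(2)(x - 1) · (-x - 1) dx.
0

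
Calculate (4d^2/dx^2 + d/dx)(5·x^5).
25 x^{3} \left(x + 16\right)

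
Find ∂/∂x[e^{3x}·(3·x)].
\left(9 x + 3\right) e^{3 x}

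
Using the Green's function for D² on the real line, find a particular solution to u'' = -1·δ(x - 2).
-\frac{|x - 2|}{2}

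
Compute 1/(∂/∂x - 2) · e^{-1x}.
- \frac{e^{- x}}{3}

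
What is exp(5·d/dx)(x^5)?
x^{5} + 25 x^{4} + 250 x^{3} + 1250 x^{2} + 3125 x + 3125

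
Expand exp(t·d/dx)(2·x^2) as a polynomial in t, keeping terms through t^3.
2 t^{2} + 4 t x + 2 x^{2}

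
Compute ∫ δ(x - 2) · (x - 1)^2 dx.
1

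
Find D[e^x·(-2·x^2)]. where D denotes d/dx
2 x \left(- x - 2\right) e^{x}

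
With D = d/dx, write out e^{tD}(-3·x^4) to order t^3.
3 x \left(- 4 t^{3} - 6 t^{2} x - 4 t x^{2} - x^{3}\right)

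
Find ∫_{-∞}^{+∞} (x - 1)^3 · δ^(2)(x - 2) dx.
6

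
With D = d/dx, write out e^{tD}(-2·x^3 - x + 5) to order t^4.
- 2 t^{3} - 6 t^{2} x - t \left(6 x^{2} + 1\right) - 2 x^{3} - x + 5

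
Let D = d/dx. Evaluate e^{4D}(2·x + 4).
2 x + 12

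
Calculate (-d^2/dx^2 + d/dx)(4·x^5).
20 x^{3} \left(x - 4\right)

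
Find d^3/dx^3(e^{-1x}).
- e^{- x}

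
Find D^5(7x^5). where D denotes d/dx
840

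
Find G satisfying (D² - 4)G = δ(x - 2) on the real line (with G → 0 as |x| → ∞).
-\frac{e^{-2|x - 2|}}{4}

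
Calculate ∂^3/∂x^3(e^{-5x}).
- 125 e^{- 5 x}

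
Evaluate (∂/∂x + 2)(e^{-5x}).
- 3 e^{- 5 x}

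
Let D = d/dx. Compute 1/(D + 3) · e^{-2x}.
e^{- 2 x}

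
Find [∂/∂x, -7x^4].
- 28 x^{3}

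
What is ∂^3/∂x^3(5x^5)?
300 x^{2}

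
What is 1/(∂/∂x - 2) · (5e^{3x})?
5 e^{3 x}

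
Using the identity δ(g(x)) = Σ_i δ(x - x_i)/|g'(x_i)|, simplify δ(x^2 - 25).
\frac{\delta(x - 5) + \delta(x + 5)}{10}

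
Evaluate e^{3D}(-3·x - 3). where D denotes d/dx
- 3 x - 12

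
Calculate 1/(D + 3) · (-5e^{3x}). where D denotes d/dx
- \frac{5 e^{3 x}}{6}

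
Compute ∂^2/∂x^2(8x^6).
240 x^{4}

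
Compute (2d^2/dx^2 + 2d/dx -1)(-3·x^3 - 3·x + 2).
3 x^{3} - 18 x^{2} - 33 x - 8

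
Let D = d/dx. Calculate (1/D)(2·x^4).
\frac{2 x^{5}}{5}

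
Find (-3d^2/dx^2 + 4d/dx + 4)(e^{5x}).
- 51 e^{5 x}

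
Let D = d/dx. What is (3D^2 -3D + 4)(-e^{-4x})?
- 64 e^{- 4 x}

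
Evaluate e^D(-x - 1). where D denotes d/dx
- x - 2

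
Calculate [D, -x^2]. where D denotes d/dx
- 2 x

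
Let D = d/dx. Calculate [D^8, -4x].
-32D^{7}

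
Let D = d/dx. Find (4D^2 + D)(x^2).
2 x + 8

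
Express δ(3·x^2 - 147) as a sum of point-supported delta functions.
\frac{\delta(x - 7) + \delta(x + 7)}{42}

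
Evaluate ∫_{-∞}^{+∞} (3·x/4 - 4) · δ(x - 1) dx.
- \frac{13}{4}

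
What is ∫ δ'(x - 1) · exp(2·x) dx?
- 2 e^{2}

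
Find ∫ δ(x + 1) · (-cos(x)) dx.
- \cos{\left(1 \right)}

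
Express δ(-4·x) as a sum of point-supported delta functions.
\frac{\delta(x)}{4}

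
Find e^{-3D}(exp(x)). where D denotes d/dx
e^{x - 3}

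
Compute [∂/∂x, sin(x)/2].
\frac{\cos{\left(x \right)}}{2}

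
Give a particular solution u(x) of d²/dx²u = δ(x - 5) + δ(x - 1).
\frac{|x - 5|}{2} + \frac{|x - 1|}{2}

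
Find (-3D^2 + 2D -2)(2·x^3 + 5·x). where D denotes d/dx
- 4 x^{3} + 12 x^{2} - 46 x + 10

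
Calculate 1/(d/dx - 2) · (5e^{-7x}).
- \frac{5 e^{- 7 x}}{9}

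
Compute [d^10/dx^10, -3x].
-30\frac{d^{9}}{dx^{9}}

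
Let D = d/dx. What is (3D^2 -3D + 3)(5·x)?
15 x - 15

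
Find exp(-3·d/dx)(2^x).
2^{x - 3}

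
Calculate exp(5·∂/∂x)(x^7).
x^{7} + 35 x^{6} + 525 x^{5} + 4375 x^{4} + 21875 x^{3} + 65625 x^{2} + 109375 x + 78125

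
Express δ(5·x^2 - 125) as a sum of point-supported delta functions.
\frac{\delta(x - 5) + \delta(x + 5)}{50}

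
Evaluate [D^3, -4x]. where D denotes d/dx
-12D^{2}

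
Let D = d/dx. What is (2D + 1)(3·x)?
3 x + 6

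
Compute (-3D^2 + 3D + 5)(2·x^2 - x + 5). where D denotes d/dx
10 x^{2} + 7 x + 10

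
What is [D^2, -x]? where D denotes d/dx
-2D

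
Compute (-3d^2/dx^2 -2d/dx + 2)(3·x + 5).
6 x + 4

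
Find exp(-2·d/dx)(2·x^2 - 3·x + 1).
2 x^{2} - 11 x + 15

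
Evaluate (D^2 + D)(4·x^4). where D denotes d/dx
16 x^{2} \left(x + 3\right)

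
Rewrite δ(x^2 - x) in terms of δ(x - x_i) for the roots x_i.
\frac{\delta(x - 1) + \delta(x)}{1}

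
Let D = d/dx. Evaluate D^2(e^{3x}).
9 e^{3 x}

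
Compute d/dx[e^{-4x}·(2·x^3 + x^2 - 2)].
2 \left(- 4 x^{3} + x^{2} + x + 4\right) e^{- 4 x}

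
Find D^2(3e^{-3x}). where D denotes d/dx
27 e^{- 3 x}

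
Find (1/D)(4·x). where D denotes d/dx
2 x^{2}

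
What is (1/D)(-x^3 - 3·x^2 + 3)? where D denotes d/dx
- \frac{x^{4}}{4} - x^{3} + 3 x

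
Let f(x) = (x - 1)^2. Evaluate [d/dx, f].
2 x - 2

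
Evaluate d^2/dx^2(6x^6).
180 x^{4}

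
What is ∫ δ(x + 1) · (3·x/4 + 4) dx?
\frac{13}{4}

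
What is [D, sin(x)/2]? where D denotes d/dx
\frac{\cos{\left(x \right)}}{2}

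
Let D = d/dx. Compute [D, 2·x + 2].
2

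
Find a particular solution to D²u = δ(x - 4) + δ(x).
\frac{|x - 4|}{2} + \frac{|x|}{2}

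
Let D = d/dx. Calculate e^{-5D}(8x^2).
8 x^{2} - 80 x + 200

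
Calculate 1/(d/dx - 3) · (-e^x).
\frac{e^{x}}{2}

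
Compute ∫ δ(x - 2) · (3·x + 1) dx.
7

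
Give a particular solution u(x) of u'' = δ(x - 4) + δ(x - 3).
\frac{|x - 4|}{2} + \frac{|x - 3|}{2}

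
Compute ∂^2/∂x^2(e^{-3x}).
9 e^{- 3 x}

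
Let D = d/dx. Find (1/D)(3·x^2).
x^{3}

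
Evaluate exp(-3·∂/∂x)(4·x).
4 x - 12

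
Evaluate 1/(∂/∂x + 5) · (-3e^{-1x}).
- \frac{3 e^{- x}}{4}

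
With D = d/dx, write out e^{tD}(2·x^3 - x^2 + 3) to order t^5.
2 t^{3} + t^{2} \left(6 x - 1\right) + 2 t x \left(3 x - 1\right) + 2 x^{3} - x^{2} + 3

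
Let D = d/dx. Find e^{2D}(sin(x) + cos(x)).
\sqrt{2} \sin{\left(x + \frac{\pi}{4} + 2 \right)}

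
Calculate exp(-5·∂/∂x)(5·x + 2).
5 x - 23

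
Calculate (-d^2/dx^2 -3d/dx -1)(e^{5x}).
- 41 e^{5 x}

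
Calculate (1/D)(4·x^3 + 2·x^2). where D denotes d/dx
x^{4} + \frac{2 x^{3}}{3}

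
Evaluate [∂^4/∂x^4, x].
4\frac{d^{3}}{dx^{3}}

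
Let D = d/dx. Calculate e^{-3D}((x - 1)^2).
x^{2} - 8 x + 16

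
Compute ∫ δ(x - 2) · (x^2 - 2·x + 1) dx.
1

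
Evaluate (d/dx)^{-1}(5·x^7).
\frac{5 x^{8}}{8}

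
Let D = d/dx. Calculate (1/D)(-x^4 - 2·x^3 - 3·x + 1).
- \frac{x^{5}}{5} - \frac{x^{4}}{2} - \frac{3 x^{2}}{2} + x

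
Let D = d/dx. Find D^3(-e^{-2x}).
8 e^{- 2 x}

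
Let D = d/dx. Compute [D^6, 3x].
18D^{5}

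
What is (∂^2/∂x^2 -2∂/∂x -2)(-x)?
2 x + 2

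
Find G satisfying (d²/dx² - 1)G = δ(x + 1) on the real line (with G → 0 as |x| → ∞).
-\frac{e^{-|x + 1|}}{2}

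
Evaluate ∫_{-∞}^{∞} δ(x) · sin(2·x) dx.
0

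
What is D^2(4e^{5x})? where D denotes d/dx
100 e^{5 x}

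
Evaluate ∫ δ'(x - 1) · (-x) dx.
1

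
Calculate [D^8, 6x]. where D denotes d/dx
48D^{7}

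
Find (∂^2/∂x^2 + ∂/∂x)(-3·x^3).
9 x \left(- x - 2\right)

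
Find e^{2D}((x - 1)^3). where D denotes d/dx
x^{3} + 3 x^{2} + 3 x + 1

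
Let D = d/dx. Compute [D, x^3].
3 x^{2}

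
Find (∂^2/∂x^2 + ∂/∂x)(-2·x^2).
- 4 x - 4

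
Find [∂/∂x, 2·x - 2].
2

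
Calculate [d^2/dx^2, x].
2\frac{d}{dx}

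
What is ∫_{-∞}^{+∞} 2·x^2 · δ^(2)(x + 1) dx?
4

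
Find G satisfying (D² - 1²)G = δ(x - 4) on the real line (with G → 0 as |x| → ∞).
-\frac{e^{-|x - 4|}}{2}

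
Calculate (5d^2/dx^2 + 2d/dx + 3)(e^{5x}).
138 e^{5 x}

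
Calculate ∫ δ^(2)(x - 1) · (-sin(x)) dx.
\sin{\left(1 \right)}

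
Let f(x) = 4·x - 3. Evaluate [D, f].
4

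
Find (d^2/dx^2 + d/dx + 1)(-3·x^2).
- 3 x^{2} - 6 x - 6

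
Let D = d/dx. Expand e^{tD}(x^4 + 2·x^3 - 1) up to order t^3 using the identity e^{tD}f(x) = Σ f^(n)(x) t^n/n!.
t^{3} \left(4 x + 2\right) + 6 t^{2} x \left(x + 1\right) + 2 t x^{2} \left(2 x + 3\right) + x^{4} + 2 x^{3} - 1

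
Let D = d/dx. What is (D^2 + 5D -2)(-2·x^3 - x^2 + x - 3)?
4 x^{3} - 28 x^{2} - 24 x + 9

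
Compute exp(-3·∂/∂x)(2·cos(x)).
2 \cos{\left(x - 3 \right)}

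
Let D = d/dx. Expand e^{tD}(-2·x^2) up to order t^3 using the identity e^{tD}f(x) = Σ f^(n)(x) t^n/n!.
- 2 t^{2} - 4 t x - 2 x^{2}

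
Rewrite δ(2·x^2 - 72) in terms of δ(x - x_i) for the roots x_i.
\frac{\delta(x - 6) + \delta(x + 6)}{24}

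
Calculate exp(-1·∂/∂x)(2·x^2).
2 x^{2} - 4 x + 2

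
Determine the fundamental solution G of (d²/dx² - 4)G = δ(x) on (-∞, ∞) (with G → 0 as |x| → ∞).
-\frac{e^{-2|x|}}{4}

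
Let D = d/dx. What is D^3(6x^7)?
1260 x^{4}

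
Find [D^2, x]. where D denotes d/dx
2D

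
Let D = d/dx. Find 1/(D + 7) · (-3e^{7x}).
- \frac{3 e^{7 x}}{14}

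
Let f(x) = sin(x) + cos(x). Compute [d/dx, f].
- \sin{\left(x \right)} + \cos{\left(x \right)}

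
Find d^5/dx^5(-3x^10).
- 90720 x^{5}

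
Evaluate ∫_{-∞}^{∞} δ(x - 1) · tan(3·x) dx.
\tan{\left(3 \right)}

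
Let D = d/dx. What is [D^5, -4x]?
-20D^{4}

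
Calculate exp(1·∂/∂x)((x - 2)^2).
x^{2} - 2 x + 1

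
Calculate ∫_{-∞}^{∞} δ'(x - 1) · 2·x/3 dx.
- \frac{2}{3}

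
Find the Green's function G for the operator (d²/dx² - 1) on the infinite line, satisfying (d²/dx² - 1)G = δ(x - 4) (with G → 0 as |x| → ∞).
-\frac{e^{-|x - 4|}}{2}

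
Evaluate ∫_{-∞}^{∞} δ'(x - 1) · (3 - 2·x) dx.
2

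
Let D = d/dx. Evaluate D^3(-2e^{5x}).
- 250 e^{5 x}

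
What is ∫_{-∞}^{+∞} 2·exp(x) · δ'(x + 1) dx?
- \frac{2}{e}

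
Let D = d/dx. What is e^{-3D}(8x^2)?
8 x^{2} - 48 x + 72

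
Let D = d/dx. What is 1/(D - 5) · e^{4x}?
- e^{4 x}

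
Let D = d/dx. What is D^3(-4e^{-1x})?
4 e^{- x}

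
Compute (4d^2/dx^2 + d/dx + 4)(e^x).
9 e^{x}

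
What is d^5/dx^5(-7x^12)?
- 665280 x^{7}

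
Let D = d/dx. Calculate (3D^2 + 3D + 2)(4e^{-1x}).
8 e^{- x}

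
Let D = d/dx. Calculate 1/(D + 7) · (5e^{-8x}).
- 5 e^{- 8 x}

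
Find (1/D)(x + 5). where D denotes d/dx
\frac{x^{2}}{2} + 5 x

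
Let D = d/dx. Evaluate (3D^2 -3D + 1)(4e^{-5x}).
364 e^{- 5 x}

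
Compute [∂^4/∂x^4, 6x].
24\frac{d^{3}}{dx^{3}}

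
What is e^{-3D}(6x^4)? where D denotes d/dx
6 x^{4} - 72 x^{3} + 324 x^{2} - 648 x + 486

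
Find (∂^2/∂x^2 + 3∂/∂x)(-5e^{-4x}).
- 20 e^{- 4 x}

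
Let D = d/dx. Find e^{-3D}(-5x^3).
- 5 x^{3} + 45 x^{2} - 135 x + 135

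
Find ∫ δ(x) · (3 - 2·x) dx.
3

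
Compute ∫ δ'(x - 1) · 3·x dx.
-3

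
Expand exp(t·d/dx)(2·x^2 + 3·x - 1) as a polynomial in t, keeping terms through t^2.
2 t^{2} + t \left(4 x + 3\right) + 2 x^{2} + 3 x - 1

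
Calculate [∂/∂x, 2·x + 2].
2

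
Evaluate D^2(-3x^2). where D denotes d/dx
-6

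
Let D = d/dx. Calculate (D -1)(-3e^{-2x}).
9 e^{- 2 x}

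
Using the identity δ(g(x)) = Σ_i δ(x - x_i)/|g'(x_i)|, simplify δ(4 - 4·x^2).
\frac{\delta(x - 1) + \delta(x + 1)}{8}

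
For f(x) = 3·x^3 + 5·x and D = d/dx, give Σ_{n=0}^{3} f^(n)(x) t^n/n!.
3 t^{3} + 9 t^{2} x + t \left(9 x^{2} + 5\right) + 3 x^{3} + 5 x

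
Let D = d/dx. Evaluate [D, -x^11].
- 11 x^{10}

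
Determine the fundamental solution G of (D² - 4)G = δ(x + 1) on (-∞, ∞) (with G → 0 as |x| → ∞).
-\frac{e^{-2|x + 1|}}{4}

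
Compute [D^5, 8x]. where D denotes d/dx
40D^{4}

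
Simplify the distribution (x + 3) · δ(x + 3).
0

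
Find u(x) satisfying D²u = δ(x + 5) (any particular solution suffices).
\frac{|x + 5|}{2}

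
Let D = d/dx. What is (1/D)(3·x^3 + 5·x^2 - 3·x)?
\frac{3 x^{4}}{4} + \frac{5 x^{3}}{3} - \frac{3 x^{2}}{2}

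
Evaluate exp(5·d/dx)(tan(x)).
\tan{\left(x + 5 \right)}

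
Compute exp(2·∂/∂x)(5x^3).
5 x^{3} + 30 x^{2} + 60 x + 40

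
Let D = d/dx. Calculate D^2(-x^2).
-2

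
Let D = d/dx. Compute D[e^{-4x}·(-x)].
\left(4 x - 1\right) e^{- 4 x}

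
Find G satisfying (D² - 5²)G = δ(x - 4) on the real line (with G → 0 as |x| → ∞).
-\frac{e^{-5|x - 4|}}{10}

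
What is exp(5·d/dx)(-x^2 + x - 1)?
- x^{2} - 9 x - 21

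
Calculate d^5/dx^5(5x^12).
475200 x^{7}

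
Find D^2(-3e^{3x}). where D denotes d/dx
- 27 e^{3 x}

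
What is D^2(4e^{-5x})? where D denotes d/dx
100 e^{- 5 x}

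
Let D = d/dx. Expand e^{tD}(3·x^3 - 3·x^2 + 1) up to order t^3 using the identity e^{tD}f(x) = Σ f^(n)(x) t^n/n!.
3 t^{3} + t^{2} \left(9 x - 3\right) + 3 t x \left(3 x - 2\right) + 3 x^{3} - 3 x^{2} + 1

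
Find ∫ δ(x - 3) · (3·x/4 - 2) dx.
\frac{1}{4}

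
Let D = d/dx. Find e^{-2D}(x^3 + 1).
x^{3} - 6 x^{2} + 12 x - 7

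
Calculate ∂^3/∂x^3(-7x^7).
- 1470 x^{4}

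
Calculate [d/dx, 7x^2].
14 x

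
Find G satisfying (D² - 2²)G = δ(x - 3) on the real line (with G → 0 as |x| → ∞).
-\frac{e^{-2|x - 3|}}{4}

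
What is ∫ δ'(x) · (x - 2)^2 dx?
4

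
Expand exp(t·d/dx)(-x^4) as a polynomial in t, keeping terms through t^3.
x \left(- 4 t^{3} - 6 t^{2} x - 4 t x^{2} - x^{3}\right)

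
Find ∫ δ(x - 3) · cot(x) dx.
\cot{\left(3 \right)}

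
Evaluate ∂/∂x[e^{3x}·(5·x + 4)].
\left(15 x + 17\right) e^{3 x}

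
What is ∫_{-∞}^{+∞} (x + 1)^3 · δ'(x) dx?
-3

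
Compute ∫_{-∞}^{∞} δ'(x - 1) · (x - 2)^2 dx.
2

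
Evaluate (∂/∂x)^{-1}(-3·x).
- \frac{3 x^{2}}{2}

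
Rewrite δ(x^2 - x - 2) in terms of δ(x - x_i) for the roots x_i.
\frac{\delta(x - 2) + \delta(x + 1)}{3}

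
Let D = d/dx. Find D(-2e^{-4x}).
8 e^{- 4 x}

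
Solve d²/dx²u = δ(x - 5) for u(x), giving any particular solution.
\frac{|x - 5|}{2}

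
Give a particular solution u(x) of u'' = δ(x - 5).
\frac{|x - 5|}{2}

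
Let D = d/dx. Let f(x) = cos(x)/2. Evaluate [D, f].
- \frac{\sin{\left(x \right)}}{2}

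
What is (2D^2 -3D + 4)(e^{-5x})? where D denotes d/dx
69 e^{- 5 x}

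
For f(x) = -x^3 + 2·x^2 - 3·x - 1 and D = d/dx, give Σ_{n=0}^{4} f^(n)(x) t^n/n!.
- t^{3} - t^{2} \left(3 x - 2\right) - t \left(3 x^{2} - 4 x + 3\right) - x^{3} + 2 x^{2} - 3 x - 1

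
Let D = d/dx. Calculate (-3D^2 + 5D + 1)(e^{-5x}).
- 99 e^{- 5 x}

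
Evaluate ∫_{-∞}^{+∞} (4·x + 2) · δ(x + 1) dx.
-2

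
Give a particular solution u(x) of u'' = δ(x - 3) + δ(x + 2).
\frac{|x - 3|}{2} + \frac{|x + 2|}{2}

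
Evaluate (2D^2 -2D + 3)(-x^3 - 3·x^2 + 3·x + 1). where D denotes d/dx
- 3 x^{3} - 3 x^{2} + 9 x - 15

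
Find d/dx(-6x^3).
- 18 x^{2}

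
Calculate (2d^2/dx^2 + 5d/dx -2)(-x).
2 x - 5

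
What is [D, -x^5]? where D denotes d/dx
- 5 x^{4}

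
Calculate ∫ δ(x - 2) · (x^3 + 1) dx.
9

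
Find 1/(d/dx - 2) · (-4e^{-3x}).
\frac{4 e^{- 3 x}}{5}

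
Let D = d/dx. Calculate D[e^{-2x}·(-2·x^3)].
x^{2} \left(4 x - 6\right) e^{- 2 x}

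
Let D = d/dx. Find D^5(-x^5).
-120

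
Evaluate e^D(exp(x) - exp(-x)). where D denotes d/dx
2 \sinh{\left(x + 1 \right)}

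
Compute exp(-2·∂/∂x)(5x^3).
5 x^{3} - 30 x^{2} + 60 x - 40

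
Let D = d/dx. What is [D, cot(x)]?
- \frac{1}{\sin^{2}{\left(x \right)}}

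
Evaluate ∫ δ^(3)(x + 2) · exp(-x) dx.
e^{2}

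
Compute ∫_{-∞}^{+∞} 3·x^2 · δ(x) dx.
0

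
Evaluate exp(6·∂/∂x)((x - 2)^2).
x^{2} + 8 x + 16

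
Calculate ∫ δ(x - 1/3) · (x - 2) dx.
- \frac{5}{3}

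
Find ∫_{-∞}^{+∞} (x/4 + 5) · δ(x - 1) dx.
\frac{21}{4}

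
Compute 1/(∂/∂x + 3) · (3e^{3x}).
\frac{e^{3 x}}{2}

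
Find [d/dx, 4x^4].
16 x^{3}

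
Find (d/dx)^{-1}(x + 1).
\frac{x^{2}}{2} + x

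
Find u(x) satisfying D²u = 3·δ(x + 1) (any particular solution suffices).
\frac{3|x + 1|}{2}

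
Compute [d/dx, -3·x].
-3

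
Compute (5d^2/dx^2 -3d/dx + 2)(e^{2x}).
16 e^{2 x}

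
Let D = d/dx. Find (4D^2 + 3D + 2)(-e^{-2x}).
- 12 e^{- 2 x}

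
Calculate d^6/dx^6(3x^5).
0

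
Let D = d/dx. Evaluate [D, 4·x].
4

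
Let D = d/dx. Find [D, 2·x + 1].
2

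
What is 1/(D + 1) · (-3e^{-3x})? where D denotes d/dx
\frac{3 e^{- 3 x}}{2}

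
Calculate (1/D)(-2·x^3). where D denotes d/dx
- \frac{x^{4}}{2}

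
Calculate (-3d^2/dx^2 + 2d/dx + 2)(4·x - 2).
8 x + 4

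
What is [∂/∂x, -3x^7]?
- 21 x^{6}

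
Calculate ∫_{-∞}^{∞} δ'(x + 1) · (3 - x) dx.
1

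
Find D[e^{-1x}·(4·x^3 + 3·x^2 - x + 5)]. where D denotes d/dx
\left(- 4 x^{3} + 9 x^{2} + 7 x - 6\right) e^{- x}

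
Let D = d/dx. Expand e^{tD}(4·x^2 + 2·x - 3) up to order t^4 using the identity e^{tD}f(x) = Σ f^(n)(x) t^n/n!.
4 t^{2} + 2 t \left(4 x + 1\right) + 4 x^{2} + 2 x - 3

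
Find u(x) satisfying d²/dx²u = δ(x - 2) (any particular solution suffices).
\frac{|x - 2|}{2}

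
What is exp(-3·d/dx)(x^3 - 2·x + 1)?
x^{3} - 9 x^{2} + 25 x - 20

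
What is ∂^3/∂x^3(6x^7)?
1260 x^{4}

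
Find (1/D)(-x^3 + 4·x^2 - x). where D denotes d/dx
- \frac{x^{4}}{4} + \frac{4 x^{3}}{3} - \frac{x^{2}}{2}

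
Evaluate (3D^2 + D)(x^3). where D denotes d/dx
3 x \left(x + 6\right)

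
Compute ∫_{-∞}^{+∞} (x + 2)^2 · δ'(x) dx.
-4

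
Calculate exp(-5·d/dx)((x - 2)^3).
x^{3} - 21 x^{2} + 147 x - 343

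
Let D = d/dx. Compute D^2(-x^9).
- 72 x^{7}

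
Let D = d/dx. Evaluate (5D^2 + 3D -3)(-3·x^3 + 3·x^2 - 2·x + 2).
9 x^{3} - 36 x^{2} - 66 x + 18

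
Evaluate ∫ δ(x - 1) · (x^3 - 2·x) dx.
-1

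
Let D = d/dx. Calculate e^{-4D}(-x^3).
- x^{3} + 12 x^{2} - 48 x + 64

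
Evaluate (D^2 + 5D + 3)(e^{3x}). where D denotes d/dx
27 e^{3 x}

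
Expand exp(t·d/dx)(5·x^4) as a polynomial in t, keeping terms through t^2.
5 x^{2} \left(6 t^{2} + 4 t x + x^{2}\right)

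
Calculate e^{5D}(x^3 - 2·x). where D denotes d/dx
x^{3} + 15 x^{2} + 73 x + 115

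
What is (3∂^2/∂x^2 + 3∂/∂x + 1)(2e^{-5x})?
122 e^{- 5 x}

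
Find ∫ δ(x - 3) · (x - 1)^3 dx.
8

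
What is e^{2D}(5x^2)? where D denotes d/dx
5 x^{2} + 20 x + 20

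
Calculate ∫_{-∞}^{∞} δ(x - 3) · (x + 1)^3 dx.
64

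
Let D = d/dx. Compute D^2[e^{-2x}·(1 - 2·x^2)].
8 x \left(2 - x\right) e^{- 2 x}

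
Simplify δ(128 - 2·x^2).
\frac{\delta(x - 8) + \delta(x + 8)}{32}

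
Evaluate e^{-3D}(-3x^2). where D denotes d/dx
- 3 x^{2} + 18 x - 27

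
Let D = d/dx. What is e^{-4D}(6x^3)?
6 x^{3} - 72 x^{2} + 288 x - 384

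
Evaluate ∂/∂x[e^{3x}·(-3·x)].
\left(- 9 x - 3\right) e^{3 x}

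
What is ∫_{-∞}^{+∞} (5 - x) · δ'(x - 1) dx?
1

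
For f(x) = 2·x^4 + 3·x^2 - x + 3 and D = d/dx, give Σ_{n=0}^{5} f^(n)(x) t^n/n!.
2 t^{4} + 8 t^{3} x + t^{2} \left(12 x^{2} + 3\right) + t \left(8 x^{3} + 6 x - 1\right) + 2 x^{4} + 3 x^{2} - x + 3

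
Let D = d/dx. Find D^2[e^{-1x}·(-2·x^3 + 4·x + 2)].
2 \left(- x^{3} + 6 x^{2} - 4 x - 3\right) e^{- x}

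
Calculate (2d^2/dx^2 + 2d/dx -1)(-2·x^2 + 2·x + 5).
2 x^{2} - 10 x - 9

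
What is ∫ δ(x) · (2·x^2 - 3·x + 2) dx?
2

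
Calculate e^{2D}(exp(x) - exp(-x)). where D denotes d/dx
2 \sinh{\left(x + 2 \right)}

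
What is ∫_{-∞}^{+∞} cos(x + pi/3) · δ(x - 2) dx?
\cos{\left(\frac{\pi}{3} + 2 \right)}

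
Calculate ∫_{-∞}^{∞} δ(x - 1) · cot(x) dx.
\cot{\left(1 \right)}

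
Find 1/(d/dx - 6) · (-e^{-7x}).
\frac{e^{- 7 x}}{13}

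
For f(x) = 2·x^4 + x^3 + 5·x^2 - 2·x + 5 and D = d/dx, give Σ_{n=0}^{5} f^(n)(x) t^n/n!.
2 t^{4} + t^{3} \left(8 x + 1\right) + t^{2} \left(12 x^{2} + 3 x + 5\right) + t \left(8 x^{3} + 3 x^{2} + 10 x - 2\right) + 2 x^{4} + x^{3} + 5 x^{2} - 2 x + 5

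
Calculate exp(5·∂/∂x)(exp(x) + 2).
e^{x + 5} + 2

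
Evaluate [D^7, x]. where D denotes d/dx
7D^{6}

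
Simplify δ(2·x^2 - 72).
\frac{\delta(x - 6) + \delta(x + 6)}{24}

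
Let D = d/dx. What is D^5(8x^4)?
0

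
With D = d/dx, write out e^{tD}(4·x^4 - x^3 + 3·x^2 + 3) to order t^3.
t^{3} \left(16 x - 1\right) + 3 t^{2} \left(8 x^{2} - x + 1\right) + t x \left(16 x^{2} - 3 x + 6\right) + 4 x^{4} - x^{3} + 3 x^{2} + 3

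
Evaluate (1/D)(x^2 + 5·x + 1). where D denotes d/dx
\frac{x^{3}}{3} + \frac{5 x^{2}}{2} + x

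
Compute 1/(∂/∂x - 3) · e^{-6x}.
- \frac{e^{- 6 x}}{9}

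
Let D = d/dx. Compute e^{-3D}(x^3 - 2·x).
x^{3} - 9 x^{2} + 25 x - 21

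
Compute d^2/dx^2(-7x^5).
- 140 x^{3}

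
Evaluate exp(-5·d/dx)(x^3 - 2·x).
x^{3} - 15 x^{2} + 73 x - 115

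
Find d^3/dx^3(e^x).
e^{x}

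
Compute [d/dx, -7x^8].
- 56 x^{7}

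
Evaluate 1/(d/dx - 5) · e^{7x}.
\frac{e^{7 x}}{2}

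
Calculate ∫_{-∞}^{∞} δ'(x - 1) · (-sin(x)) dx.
\cos{\left(1 \right)}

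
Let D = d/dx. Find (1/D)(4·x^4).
\frac{4 x^{5}}{5}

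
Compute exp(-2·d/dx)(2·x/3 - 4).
\frac{2 x}{3} - \frac{16}{3}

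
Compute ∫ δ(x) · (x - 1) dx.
-1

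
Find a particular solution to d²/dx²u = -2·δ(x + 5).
-|x + 5|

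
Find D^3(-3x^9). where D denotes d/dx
- 1512 x^{6}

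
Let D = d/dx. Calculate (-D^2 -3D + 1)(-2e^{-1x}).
- 6 e^{- x}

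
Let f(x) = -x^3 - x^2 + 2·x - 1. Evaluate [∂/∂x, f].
- 3 x^{2} - 2 x + 2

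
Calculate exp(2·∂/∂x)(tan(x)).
\tan{\left(x + 2 \right)}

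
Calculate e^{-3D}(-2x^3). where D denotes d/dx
- 2 x^{3} + 18 x^{2} - 54 x + 54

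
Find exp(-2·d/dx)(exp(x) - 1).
e^{x - 2} - 1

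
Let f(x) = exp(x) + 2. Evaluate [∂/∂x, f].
e^{x}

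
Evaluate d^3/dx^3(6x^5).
360 x^{2}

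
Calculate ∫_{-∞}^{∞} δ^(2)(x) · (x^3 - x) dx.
0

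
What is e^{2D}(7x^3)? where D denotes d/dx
7 x^{3} + 42 x^{2} + 84 x + 56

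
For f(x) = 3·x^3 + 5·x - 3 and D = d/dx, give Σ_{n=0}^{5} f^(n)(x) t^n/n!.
3 t^{3} + 9 t^{2} x + t \left(9 x^{2} + 5\right) + 3 x^{3} + 5 x - 3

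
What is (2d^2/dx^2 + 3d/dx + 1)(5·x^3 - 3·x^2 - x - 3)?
5 x^{3} + 42 x^{2} + 41 x - 18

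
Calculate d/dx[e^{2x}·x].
\left(2 x + 1\right) e^{2 x}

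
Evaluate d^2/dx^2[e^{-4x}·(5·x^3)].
10 x \left(8 x^{2} - 12 x + 3\right) e^{- 4 x}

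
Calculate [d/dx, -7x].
-7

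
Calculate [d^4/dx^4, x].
4\frac{d^{3}}{dx^{3}}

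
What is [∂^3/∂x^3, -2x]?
-6\frac{d^{2}}{dx^{2}}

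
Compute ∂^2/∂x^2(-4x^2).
-8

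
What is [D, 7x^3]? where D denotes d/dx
21 x^{2}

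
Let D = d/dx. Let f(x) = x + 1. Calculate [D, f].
1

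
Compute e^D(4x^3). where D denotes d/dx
4 x^{3} + 12 x^{2} + 12 x + 4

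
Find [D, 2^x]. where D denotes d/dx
2^{x} \log{\left(2 \right)}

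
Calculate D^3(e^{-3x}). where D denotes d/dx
- 27 e^{- 3 x}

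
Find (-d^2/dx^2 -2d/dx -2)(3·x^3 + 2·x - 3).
- 6 x^{3} - 18 x^{2} - 22 x + 2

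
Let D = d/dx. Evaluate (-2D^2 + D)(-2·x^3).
6 x \left(4 - x\right)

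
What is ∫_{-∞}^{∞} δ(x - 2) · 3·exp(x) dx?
3 e^{2}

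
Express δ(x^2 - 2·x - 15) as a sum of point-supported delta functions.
\frac{\delta(x - 5) + \delta(x + 3)}{8}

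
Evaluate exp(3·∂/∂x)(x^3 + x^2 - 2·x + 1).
x^{3} + 10 x^{2} + 31 x + 31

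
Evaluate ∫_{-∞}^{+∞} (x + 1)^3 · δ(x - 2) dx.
27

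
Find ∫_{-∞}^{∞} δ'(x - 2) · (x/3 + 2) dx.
- \frac{1}{3}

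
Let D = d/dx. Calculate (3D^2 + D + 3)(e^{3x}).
33 e^{3 x}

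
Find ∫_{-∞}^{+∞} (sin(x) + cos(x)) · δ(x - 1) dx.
\cos{\left(1 \right)} + \sin{\left(1 \right)}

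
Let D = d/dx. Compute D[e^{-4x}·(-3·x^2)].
6 x \left(2 x - 1\right) e^{- 4 x}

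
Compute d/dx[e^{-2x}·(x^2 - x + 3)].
\left(- 2 x^{2} + 4 x - 7\right) e^{- 2 x}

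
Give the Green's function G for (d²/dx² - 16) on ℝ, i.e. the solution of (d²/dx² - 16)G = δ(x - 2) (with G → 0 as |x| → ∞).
-\frac{e^{-4|x - 2|}}{8}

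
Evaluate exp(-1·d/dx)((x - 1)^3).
x^{3} - 6 x^{2} + 12 x - 8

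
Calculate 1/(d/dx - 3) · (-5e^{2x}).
5 e^{2 x}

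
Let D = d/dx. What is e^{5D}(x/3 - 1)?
\frac{x}{3} + \frac{2}{3}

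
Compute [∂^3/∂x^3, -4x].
-12\frac{d^{2}}{dx^{2}}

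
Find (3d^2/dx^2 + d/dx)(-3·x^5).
15 x^{3} \left(- x - 12\right)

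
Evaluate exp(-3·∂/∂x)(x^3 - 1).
x^{3} - 9 x^{2} + 27 x - 28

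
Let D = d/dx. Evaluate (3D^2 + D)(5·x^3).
15 x \left(x + 6\right)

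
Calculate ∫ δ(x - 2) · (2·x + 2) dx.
6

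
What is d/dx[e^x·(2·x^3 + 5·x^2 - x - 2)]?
\left(2 x^{3} + 11 x^{2} + 9 x - 3\right) e^{x}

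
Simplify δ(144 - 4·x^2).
\frac{\delta(x - 6) + \delta(x + 6)}{48}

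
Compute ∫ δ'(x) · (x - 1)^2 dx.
2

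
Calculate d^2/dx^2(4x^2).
8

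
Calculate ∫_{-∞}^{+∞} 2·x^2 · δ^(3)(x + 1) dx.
0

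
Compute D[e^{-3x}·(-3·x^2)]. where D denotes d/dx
3 x \left(3 x - 2\right) e^{- 3 x}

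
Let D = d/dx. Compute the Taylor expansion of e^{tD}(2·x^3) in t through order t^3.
2 t^{3} + 6 t^{2} x + 6 t x^{2} + 2 x^{3}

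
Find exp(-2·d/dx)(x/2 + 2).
\frac{x}{2} + 1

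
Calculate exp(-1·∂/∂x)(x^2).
x^{2} - 2 x + 1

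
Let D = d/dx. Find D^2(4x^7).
168 x^{5}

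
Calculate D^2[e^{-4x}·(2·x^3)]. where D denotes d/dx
4 x \left(8 x^{2} - 12 x + 3\right) e^{- 4 x}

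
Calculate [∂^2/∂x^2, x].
2\frac{d}{dx}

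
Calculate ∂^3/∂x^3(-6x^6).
- 720 x^{3}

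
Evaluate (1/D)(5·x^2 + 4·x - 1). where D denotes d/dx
\frac{5 x^{3}}{3} + 2 x^{2} - x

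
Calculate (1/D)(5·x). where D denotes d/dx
\frac{5 x^{2}}{2}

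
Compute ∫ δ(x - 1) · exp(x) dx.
e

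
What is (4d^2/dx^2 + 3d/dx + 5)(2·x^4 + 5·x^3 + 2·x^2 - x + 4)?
10 x^{4} + 49 x^{3} + 151 x^{2} + 127 x + 33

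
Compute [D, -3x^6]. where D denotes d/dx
- 18 x^{5}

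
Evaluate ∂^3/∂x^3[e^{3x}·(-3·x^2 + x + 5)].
\left(- 81 x^{2} - 135 x + 108\right) e^{3 x}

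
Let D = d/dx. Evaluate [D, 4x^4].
16 x^{3}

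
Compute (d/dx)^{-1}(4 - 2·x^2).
- \frac{2 x^{3}}{3} + 4 x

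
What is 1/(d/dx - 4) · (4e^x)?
- \frac{4 e^{x}}{3}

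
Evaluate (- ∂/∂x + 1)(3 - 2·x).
5 - 2 x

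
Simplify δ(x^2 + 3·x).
\frac{\delta(x + 3) + \delta(x)}{3}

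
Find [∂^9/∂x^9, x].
9\frac{d^{8}}{dx^{8}}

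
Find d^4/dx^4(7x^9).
21168 x^{5}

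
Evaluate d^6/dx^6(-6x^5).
0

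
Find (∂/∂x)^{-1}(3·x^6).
\frac{3 x^{7}}{7}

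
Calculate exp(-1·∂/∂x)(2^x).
2^{x - 1}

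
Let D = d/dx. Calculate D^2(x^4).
12 x^{2}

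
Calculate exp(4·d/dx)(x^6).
x^{6} + 24 x^{5} + 240 x^{4} + 1280 x^{3} + 3840 x^{2} + 6144 x + 4096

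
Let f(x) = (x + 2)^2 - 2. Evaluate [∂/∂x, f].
2 x + 4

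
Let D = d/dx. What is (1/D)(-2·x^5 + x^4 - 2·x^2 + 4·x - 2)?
- \frac{x^{6}}{3} + \frac{x^{5}}{5} - \frac{2 x^{3}}{3} + 2 x^{2} - 2 x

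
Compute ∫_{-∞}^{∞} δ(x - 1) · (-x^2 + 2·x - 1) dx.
0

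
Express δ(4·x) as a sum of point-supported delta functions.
\frac{\delta(x)}{4}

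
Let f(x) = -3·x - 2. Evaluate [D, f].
-3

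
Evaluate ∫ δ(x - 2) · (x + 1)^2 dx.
9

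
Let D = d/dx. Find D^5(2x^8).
13440 x^{3}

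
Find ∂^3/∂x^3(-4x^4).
- 96 x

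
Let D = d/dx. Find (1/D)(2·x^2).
\frac{2 x^{3}}{3}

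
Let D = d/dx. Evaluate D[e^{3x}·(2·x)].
\left(6 x + 2\right) e^{3 x}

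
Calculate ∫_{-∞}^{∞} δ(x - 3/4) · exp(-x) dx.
e^{- \frac{3}{4}}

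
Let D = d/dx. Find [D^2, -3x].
-6D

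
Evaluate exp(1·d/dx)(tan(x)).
\tan{\left(x + 1 \right)}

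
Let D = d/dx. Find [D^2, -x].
-2D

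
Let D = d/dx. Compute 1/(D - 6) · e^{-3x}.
- \frac{e^{- 3 x}}{9}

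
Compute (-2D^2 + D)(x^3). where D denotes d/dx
3 x \left(x - 4\right)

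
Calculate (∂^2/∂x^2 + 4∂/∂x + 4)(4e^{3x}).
100 e^{3 x}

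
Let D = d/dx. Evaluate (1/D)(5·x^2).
\frac{5 x^{3}}{3}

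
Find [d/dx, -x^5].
- 5 x^{4}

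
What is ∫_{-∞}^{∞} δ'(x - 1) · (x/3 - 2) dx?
- \frac{1}{3}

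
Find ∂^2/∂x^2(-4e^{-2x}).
- 16 e^{- 2 x}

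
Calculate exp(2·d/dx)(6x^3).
6 x^{3} + 36 x^{2} + 72 x + 48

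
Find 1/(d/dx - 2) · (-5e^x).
5 e^{x}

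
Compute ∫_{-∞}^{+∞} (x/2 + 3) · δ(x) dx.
3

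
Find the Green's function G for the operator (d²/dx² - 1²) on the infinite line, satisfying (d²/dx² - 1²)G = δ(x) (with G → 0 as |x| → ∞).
-\frac{e^{-|x|}}{2}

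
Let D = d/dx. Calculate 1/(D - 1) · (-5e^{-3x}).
\frac{5 e^{- 3 x}}{4}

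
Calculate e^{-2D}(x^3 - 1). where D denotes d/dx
x^{3} - 6 x^{2} + 12 x - 9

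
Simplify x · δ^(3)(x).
-3\delta^{(2)}(x)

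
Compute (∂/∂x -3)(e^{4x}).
e^{4 x}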